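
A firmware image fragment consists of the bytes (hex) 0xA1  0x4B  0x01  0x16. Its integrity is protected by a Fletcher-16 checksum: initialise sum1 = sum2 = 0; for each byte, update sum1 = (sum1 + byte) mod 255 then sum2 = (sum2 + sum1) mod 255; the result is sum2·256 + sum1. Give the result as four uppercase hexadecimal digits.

8004

Running sums (mod 255):
  after byte 0 (0xA1): sum1=161, sum2=161
  after byte 1 (0x4B): sum1=236, sum2=142
  after byte 2 (0x01): sum1=237, sum2=124
  after byte 3 (0x16): sum1=4, sum2=128
Checksum = sum2·256 + sum1 = 128·256 + 4 = 32772 = 0x8004.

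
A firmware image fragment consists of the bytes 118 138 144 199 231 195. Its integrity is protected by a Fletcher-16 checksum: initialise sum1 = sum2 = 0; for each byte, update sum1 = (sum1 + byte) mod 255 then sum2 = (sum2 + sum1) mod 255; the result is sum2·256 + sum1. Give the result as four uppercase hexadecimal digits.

Running sums (mod 255):
  after byte 0 (118): sum1=118, sum2=118
  after byte 1 (138): sum1=1, sum2=119
  after byte 2 (144): sum1=145, sum2=9
  after byte 3 (199): sum1=89, sum2=98
  after byte 4 (231): sum1=65, sum2=163
  after byte 5 (195): sum1=5, sum2=168
Checksum = sum2·256 + sum1 = 168·256 + 5 = 43013 = 0xA805.

A805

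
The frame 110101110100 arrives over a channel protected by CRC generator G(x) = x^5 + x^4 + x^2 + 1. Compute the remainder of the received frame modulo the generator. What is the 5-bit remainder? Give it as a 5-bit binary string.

00001

Modulo-2 division of 110101110100 by 110101:
  pos 0: 110101 XOR 110101 = 000000
  pos 6: 110100 XOR 110101 = 000001
Remainder = 00001 (nonzero — an error is detected).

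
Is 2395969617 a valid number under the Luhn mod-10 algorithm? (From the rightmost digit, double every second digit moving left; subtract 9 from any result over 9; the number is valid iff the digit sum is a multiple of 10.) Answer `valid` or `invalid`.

valid

From the right, keep odd positions and double even positions (subtract 9 from any doubled value over 9):
  doubled (positions 2,4,...): 2 9 9 9 4 → sum 33
  kept (positions 1,3,...): 7 6 6 5 3 → sum 27
Total = 60.
60 mod 10 = 0, so the number is valid.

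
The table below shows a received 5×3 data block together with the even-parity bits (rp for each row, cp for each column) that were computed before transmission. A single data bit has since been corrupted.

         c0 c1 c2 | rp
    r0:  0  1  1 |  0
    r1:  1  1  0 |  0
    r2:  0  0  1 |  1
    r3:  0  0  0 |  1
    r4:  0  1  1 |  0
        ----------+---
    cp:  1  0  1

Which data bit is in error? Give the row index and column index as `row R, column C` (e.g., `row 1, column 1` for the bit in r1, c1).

Recompute each row's even parity and compare to rp:
  r0: data parity 0, sent rp 0 → ok
  r1: data parity 0, sent rp 0 → ok
  r2: data parity 1, sent rp 1 → ok
  r3: data parity 0, sent rp 1 → mismatch
  r4: data parity 0, sent rp 0 → ok
Recompute each column's even parity and compare to cp:
  c0: data parity 1, sent cp 1 → ok
  c1: data parity 1, sent cp 0 → mismatch
  c2: data parity 1, sent cp 1 → ok
Exactly one row (r3) and one column (c1) fail → the flipped bit is at their intersection.

row 3, column 1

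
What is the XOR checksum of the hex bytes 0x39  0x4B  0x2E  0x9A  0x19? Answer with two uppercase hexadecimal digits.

DF

XOR the bytes together:
  start with 0x39
  0x39 ⊕ 0x4B = 0x72
  0x72 ⊕ 0x2E = 0x5C
  0x5C ⊕ 0x9A = 0xC6
  0xC6 ⊕ 0x19 = 0xDF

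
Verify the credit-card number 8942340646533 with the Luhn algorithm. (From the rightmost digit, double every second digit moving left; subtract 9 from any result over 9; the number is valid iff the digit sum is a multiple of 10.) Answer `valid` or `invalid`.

valid

From the right, keep odd positions and double even positions (subtract 9 from any doubled value over 9):
  doubled (positions 2,4,...): 6 3 3 8 4 9 → sum 33
  kept (positions 1,3,...): 3 5 4 0 3 4 8 → sum 27
Total = 60.
60 mod 10 = 0, so the number is valid.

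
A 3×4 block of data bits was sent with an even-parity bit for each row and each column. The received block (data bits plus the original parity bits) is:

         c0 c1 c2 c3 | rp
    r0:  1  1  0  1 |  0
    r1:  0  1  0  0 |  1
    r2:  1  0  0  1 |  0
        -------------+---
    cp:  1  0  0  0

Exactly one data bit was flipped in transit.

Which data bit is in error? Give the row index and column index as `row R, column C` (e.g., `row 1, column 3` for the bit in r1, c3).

row 0, column 0

Recompute each row's even parity and compare to rp:
  r0: data parity 1, sent rp 0 → mismatch
  r1: data parity 1, sent rp 1 → ok
  r2: data parity 0, sent rp 0 → ok
Recompute each column's even parity and compare to cp:
  c0: data parity 0, sent cp 1 → mismatch
  c1: data parity 0, sent cp 0 → ok
  c2: data parity 0, sent cp 0 → ok
  c3: data parity 0, sent cp 0 → ok
Exactly one row (r0) and one column (c0) fail → the flipped bit is at their intersection.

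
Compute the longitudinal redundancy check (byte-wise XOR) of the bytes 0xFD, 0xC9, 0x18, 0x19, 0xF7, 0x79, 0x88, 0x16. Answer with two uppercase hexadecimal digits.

XOR the bytes together:
  start with 0xFD
  0xFD ⊕ 0xC9 = 0x34
  0x34 ⊕ 0x18 = 0x2C
  0x2C ⊕ 0x19 = 0x35
  0x35 ⊕ 0xF7 = 0xC2
  0xC2 ⊕ 0x79 = 0xBB
  0xBB ⊕ 0x88 = 0x33
  0x33 ⊕ 0x16 = 0x25

25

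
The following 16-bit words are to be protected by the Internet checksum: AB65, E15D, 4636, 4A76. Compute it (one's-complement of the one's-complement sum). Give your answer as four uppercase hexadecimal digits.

E28F

One's-complement addition (fold any carry out of bit 15 back into bit 0):
  0xAB65 + 0xE15D = 0x18CC2 → wrap carry → 0x8CC3
  0x8CC3 + 0x4636 = 0x0D2F9
  0xD2F9 + 0x4A76 = 0x11D6F → wrap carry → 0x1D70
One's-complement sum = 0x1D70.
Checksum = ~0x1D70 & 0xFFFF = 0xE28F.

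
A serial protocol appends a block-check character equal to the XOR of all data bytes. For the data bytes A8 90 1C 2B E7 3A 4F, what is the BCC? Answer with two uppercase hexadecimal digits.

9D

XOR the bytes together:
  start with 0xA8
  0xA8 ⊕ 0x90 = 0x38
  0x38 ⊕ 0x1C = 0x24
  0x24 ⊕ 0x2B = 0x0F
  0x0F ⊕ 0xE7 = 0xE8
  0xE8 ⊕ 0x3A = 0xD2
  0xD2 ⊕ 0x4F = 0x9D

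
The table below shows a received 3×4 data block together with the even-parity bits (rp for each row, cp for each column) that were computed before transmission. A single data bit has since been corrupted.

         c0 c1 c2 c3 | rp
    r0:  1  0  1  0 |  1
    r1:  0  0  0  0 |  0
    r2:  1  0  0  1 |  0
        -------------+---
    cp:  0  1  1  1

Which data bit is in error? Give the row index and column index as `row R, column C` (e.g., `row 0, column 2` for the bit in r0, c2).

Recompute each row's even parity and compare to rp:
  r0: data parity 0, sent rp 1 → mismatch
  r1: data parity 0, sent rp 0 → ok
  r2: data parity 0, sent rp 0 → ok
Recompute each column's even parity and compare to cp:
  c0: data parity 0, sent cp 0 → ok
  c1: data parity 0, sent cp 1 → mismatch
  c2: data parity 1, sent cp 1 → ok
  c3: data parity 1, sent cp 1 → ok
Exactly one row (r0) and one column (c1) fail → the flipped bit is at their intersection.

row 0, column 1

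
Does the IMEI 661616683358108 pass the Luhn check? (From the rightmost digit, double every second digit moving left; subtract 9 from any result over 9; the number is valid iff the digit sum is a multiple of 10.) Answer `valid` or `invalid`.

valid

From the right, keep odd positions and double even positions (subtract 9 from any doubled value over 9):
  doubled (positions 2,4,...): 0 7 6 7 3 3 3 → sum 29
  kept (positions 1,3,...): 8 1 5 3 6 1 1 6 → sum 31
Total = 60.
60 mod 10 = 0, so the number is valid.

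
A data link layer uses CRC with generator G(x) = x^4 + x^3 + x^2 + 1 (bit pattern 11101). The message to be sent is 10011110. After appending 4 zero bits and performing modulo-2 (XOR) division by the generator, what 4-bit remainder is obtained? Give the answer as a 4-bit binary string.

0111

Append 4 zeros: 100111100000. Divide by 11101 (XOR where the leading bit is 1):
  pos 0: 10011 XOR 11101 = 01110
  pos 1: 11101 XOR 11101 = 00000
  pos 6: 10000 XOR 11101 = 01101
  pos 7: 11010 XOR 11101 = 00111
Remainder (last 4 bits) = 0111. This is the CRC / FCS.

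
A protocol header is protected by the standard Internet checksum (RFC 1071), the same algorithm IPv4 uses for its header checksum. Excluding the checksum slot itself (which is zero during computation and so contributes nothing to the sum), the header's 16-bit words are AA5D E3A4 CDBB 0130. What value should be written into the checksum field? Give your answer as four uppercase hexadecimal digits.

One's-complement addition (fold any carry out of bit 15 back into bit 0):
  0xAA5D + 0xE3A4 = 0x18E01 → wrap carry → 0x8E02
  0x8E02 + 0xCDBB = 0x15BBD → wrap carry → 0x5BBE
  0x5BBE + 0x0130 = 0x05CEE
One's-complement sum = 0x5CEE.
Checksum = ~0x5CEE & 0xFFFF = 0xA311.

A311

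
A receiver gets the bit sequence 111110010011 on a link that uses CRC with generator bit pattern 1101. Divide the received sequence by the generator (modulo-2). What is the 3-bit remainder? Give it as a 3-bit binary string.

Modulo-2 division of 111110010011 by 1101:
  pos 0: 1111 XOR 1101 = 0010
  pos 2: 1010 XOR 1101 = 0111
  pos 3: 1110 XOR 1101 = 0011
  pos 5: 1110 XOR 1101 = 0011
  pos 7: 1101 XOR 1101 = 0000
Remainder = 001 (nonzero — an error is detected).

001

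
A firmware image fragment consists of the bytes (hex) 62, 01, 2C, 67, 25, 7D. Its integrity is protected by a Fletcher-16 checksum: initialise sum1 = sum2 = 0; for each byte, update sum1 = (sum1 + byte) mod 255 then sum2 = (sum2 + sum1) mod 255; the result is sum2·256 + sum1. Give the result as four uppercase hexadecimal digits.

Running sums (mod 255):
  after byte 0 (62): sum1=98, sum2=98
  after byte 1 (01): sum1=99, sum2=197
  after byte 2 (2C): sum1=143, sum2=85
  after byte 3 (67): sum1=246, sum2=76
  after byte 4 (25): sum1=28, sum2=104
  after byte 5 (7D): sum1=153, sum2=2
Checksum = sum2·256 + sum1 = 2·256 + 153 = 665 = 0x0299.

0299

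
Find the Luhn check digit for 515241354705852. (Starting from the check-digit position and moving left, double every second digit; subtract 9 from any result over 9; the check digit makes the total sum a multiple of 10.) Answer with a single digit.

9

Partial digits right→left: 2 5 8 5 0 7 4 5 3 1 4 2 5 1 5
Double every second digit counting from the check-digit position (so the 1st, 3rd, 5th, ... of the partial from the right).
  doubled (with −9 where >9): 4 7 0 8 6 8 1 1 → sum 35
  kept as-is: 5 5 7 5 1 2 1 → sum 26
Total = 35 + 26 = 61.
Check digit = (10 − (61 mod 10)) mod 10 = 9.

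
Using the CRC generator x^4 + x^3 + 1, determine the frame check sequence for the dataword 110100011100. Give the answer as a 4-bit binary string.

1000

Append 4 zeros: 1101000111000000. Divide by 11001 (XOR where the leading bit is 1):
  pos 0: 11010 XOR 11001 = 00011
  pos 3: 11001 XOR 11001 = 00000
  pos 8: 11000 XOR 11001 = 00001
Remainder (last 4 bits) = 1000. This is the CRC / FCS.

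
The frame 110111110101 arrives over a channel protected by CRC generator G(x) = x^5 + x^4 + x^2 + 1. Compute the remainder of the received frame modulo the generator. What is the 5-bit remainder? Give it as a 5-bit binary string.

01011

Modulo-2 division of 110111110101 by 110101:
  pos 0: 110111 XOR 110101 = 000010
  pos 4: 101101 XOR 110101 = 011000
  pos 5: 110000 XOR 110101 = 000101
Remainder = 01011 (nonzero — an error is detected).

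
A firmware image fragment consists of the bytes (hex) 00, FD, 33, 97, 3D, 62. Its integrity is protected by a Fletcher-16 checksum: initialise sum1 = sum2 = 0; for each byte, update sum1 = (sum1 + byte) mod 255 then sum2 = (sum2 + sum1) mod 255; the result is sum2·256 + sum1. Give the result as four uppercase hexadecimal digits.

Running sums (mod 255):
  after byte 0 (00): sum1=0, sum2=0
  after byte 1 (FD): sum1=253, sum2=253
  after byte 2 (33): sum1=49, sum2=47
  after byte 3 (97): sum1=200, sum2=247
  after byte 4 (3D): sum1=6, sum2=253
  after byte 5 (62): sum1=104, sum2=102
Checksum = sum2·256 + sum1 = 102·256 + 104 = 26216 = 0x6668.

6668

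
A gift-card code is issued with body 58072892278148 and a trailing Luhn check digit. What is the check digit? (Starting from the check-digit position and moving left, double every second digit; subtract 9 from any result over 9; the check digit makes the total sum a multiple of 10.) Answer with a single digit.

Partial digits right→left: 8 4 1 8 7 2 2 9 8 2 7 0 8 5
Double every second digit counting from the check-digit position (so the 1st, 3rd, 5th, ... of the partial from the right).
  doubled (with −9 where >9): 7 2 5 4 7 5 7 → sum 37
  kept as-is: 4 8 2 9 2 0 5 → sum 30
Total = 37 + 30 = 67.
Check digit = (10 − (67 mod 10)) mod 10 = 3.

3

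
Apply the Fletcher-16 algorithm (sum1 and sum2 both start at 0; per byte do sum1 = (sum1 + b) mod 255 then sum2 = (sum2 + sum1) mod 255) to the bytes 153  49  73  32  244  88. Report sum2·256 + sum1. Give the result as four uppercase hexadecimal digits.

5781

Running sums (mod 255):
  after byte 0 (153): sum1=153, sum2=153
  after byte 1 (49): sum1=202, sum2=100
  after byte 2 (73): sum1=20, sum2=120
  after byte 3 (32): sum1=52, sum2=172
  after byte 4 (244): sum1=41, sum2=213
  after byte 5 (88): sum1=129, sum2=87
Checksum = sum2·256 + sum1 = 87·256 + 129 = 22401 = 0x5781.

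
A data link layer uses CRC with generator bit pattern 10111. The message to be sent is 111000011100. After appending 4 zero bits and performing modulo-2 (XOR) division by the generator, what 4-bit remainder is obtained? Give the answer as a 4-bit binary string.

0000

Append 4 zeros: 1110000111000000. Divide by 10111 (XOR where the leading bit is 1):
  pos 0: 11100 XOR 10111 = 01011
  pos 1: 10110 XOR 10111 = 00001
  pos 5: 10111 XOR 10111 = 00000
Remainder (last 4 bits) = 0000. This is the CRC / FCS.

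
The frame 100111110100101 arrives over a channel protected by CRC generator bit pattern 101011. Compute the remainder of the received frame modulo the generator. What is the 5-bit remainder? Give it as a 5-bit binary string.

Modulo-2 division of 100111110100101 by 101011:
  pos 0: 100111 XOR 101011 = 001100
  pos 2: 110011 XOR 101011 = 011000
  pos 3: 110000 XOR 101011 = 011011
  pos 4: 110111 XOR 101011 = 011100
  pos 5: 111000 XOR 101011 = 010011
  pos 6: 100110 XOR 101011 = 001101
  pos 8: 110110 XOR 101011 = 011101
  pos 9: 111011 XOR 101011 = 010000
Remainder = 10000 (nonzero — an error is detected).

10000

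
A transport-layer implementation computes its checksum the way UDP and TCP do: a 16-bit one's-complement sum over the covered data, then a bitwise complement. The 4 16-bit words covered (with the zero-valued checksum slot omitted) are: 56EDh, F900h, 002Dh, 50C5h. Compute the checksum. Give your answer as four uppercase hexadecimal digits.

One's-complement addition (fold any carry out of bit 15 back into bit 0):
  0x56ED + 0xF900 = 0x14FED → wrap carry → 0x4FEE
  0x4FEE + 0x002D = 0x0501B
  0x501B + 0x50C5 = 0x0A0E0
One's-complement sum = 0xA0E0.
Checksum = ~0xA0E0 & 0xFFFF = 0x5F1F.

5F1F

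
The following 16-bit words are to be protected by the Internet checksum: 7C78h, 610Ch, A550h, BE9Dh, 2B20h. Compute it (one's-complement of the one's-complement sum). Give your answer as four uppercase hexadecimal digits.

One's-complement addition (fold any carry out of bit 15 back into bit 0):
  0x7C78 + 0x610C = 0x0DD84
  0xDD84 + 0xA550 = 0x182D4 → wrap carry → 0x82D5
  0x82D5 + 0xBE9D = 0x14172 → wrap carry → 0x4173
  0x4173 + 0x2B20 = 0x06C93
One's-complement sum = 0x6C93.
Checksum = ~0x6C93 & 0xFFFF = 0x936C.

936C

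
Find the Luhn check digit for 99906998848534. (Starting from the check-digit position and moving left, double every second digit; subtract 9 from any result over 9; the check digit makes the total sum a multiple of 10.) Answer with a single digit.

6

Partial digits right→left: 4 3 5 8 4 8 8 9 9 6 0 9 9 9
Double every second digit counting from the check-digit position (so the 1st, 3rd, 5th, ... of the partial from the right).
  doubled (with −9 where >9): 8 1 8 7 9 0 9 → sum 42
  kept as-is: 3 8 8 9 6 9 9 → sum 52
Total = 42 + 52 = 94.
Check digit = (10 − (94 mod 10)) mod 10 = 6.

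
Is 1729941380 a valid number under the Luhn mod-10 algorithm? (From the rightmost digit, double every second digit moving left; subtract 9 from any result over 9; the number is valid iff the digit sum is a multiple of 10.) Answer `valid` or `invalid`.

From the right, keep odd positions and double even positions (subtract 9 from any doubled value over 9):
  doubled (positions 2,4,...): 7 2 9 4 2 → sum 24
  kept (positions 1,3,...): 0 3 4 9 7 → sum 23
Total = 47.
47 mod 10 = 7, so the number is invalid.

invalid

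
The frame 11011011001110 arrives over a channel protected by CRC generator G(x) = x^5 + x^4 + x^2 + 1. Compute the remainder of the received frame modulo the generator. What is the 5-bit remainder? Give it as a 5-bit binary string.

10101

Modulo-2 division of 11011011001110 by 110101:
  pos 0: 110110 XOR 110101 = 000011
  pos 4: 111100 XOR 110101 = 001001
  pos 6: 100111 XOR 110101 = 010010
  pos 7: 100101 XOR 110101 = 010000
  pos 8: 100000 XOR 110101 = 010101
Remainder = 10101 (nonzero — an error is detected).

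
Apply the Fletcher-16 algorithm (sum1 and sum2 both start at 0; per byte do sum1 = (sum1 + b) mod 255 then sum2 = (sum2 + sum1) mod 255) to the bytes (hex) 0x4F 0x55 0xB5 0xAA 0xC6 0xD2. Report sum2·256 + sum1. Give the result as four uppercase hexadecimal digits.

Running sums (mod 255):
  after byte 0 (0x4F): sum1=79, sum2=79
  after byte 1 (0x55): sum1=164, sum2=243
  after byte 2 (0xB5): sum1=90, sum2=78
  after byte 3 (0xAA): sum1=5, sum2=83
  after byte 4 (0xC6): sum1=203, sum2=31
  after byte 5 (0xD2): sum1=158, sum2=189
Checksum = sum2·256 + sum1 = 189·256 + 158 = 48542 = 0xBD9E.

BD9E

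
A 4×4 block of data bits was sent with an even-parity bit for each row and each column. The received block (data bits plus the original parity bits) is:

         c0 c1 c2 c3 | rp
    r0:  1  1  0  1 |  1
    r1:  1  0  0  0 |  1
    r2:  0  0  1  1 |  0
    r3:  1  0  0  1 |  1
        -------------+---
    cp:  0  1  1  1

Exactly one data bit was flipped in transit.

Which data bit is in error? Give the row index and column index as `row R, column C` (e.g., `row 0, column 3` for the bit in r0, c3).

row 3, column 0

Recompute each row's even parity and compare to rp:
  r0: data parity 1, sent rp 1 → ok
  r1: data parity 1, sent rp 1 → ok
  r2: data parity 0, sent rp 0 → ok
  r3: data parity 0, sent rp 1 → mismatch
Recompute each column's even parity and compare to cp:
  c0: data parity 1, sent cp 0 → mismatch
  c1: data parity 1, sent cp 1 → ok
  c2: data parity 1, sent cp 1 → ok
  c3: data parity 1, sent cp 1 → ok
Exactly one row (r3) and one column (c0) fail → the flipped bit is at their intersection.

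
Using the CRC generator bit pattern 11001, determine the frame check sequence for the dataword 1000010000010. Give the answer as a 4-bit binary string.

Append 4 zeros: 10000100000100000. Divide by 11001 (XOR where the leading bit is 1):
  pos 0: 10000 XOR 11001 = 01001
  pos 1: 10011 XOR 11001 = 01010
  pos 2: 10100 XOR 11001 = 01101
  pos 3: 11010 XOR 11001 = 00011
  pos 6: 11000 XOR 11001 = 00001
  pos 10: 11000 XOR 11001 = 00001
Remainder (last 4 bits) = 0100. This is the CRC / FCS.

0100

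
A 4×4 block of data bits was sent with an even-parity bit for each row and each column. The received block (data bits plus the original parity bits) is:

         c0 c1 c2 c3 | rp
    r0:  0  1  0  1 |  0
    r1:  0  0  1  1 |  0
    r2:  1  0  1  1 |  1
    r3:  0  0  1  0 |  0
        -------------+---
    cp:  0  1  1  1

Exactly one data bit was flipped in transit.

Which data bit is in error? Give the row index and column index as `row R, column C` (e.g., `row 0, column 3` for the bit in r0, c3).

Recompute each row's even parity and compare to rp:
  r0: data parity 0, sent rp 0 → ok
  r1: data parity 0, sent rp 0 → ok
  r2: data parity 1, sent rp 1 → ok
  r3: data parity 1, sent rp 0 → mismatch
Recompute each column's even parity and compare to cp:
  c0: data parity 1, sent cp 0 → mismatch
  c1: data parity 1, sent cp 1 → ok
  c2: data parity 1, sent cp 1 → ok
  c3: data parity 1, sent cp 1 → ok
Exactly one row (r3) and one column (c0) fail → the flipped bit is at their intersection.

row 3, column 0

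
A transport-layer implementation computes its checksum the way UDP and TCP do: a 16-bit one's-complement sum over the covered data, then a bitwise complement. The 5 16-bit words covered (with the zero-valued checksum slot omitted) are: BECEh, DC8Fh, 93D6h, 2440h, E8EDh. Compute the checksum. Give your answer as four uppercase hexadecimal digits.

C39C

One's-complement addition (fold any carry out of bit 15 back into bit 0):
  0xBECE + 0xDC8F = 0x19B5D → wrap carry → 0x9B5E
  0x9B5E + 0x93D6 = 0x12F34 → wrap carry → 0x2F35
  0x2F35 + 0x2440 = 0x05375
  0x5375 + 0xE8ED = 0x13C62 → wrap carry → 0x3C63
One's-complement sum = 0x3C63.
Checksum = ~0x3C63 & 0xFFFF = 0xC39C.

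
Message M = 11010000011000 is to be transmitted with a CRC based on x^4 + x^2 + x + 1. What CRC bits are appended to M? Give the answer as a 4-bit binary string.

1110

Append 4 zeros: 110100000110000000. Divide by 10111 (XOR where the leading bit is 1):
  pos 0: 11010 XOR 10111 = 01101
  pos 1: 11010 XOR 10111 = 01101
  pos 2: 11010 XOR 10111 = 01101
  pos 3: 11010 XOR 10111 = 01101
  pos 4: 11010 XOR 10111 = 01101
  pos 5: 11011 XOR 10111 = 01100
  pos 6: 11001 XOR 10111 = 01110
  pos 7: 11100 XOR 10111 = 01011
  pos 8: 10110 XOR 10111 = 00001
  pos 12: 10000 XOR 10111 = 00111
Remainder (last 4 bits) = 1110. This is the CRC / FCS.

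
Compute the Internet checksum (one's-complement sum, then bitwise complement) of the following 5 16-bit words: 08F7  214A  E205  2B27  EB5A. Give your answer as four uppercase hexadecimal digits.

DD36

One's-complement addition (fold any carry out of bit 15 back into bit 0):
  0x08F7 + 0x214A = 0x02A41
  0x2A41 + 0xE205 = 0x10C46 → wrap carry → 0x0C47
  0x0C47 + 0x2B27 = 0x0376E
  0x376E + 0xEB5A = 0x122C8 → wrap carry → 0x22C9
One's-complement sum = 0x22C9.
Checksum = ~0x22C9 & 0xFFFF = 0xDD36.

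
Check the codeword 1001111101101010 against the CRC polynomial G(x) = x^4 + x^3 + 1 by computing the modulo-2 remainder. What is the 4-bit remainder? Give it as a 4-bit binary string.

Modulo-2 division of 1001111101101010 by 11001:
  pos 0: 10011 XOR 11001 = 01010
  pos 1: 10101 XOR 11001 = 01100
  pos 2: 11001 XOR 11001 = 00000
  pos 7: 10110 XOR 11001 = 01111
  pos 8: 11111 XOR 11001 = 00110
  pos 10: 11001 XOR 11001 = 00000
Remainder = 0000 (zero — the frame passes the CRC check).

0000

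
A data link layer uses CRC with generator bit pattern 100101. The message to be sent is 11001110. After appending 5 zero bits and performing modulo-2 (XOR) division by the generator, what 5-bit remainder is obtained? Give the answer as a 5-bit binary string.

Append 5 zeros: 1100111000000. Divide by 100101 (XOR where the leading bit is 1):
  pos 0: 110011 XOR 100101 = 010110
  pos 1: 101101 XOR 100101 = 001000
  pos 3: 100000 XOR 100101 = 000101
  pos 6: 101000 XOR 100101 = 001101
Remainder (last 5 bits) = 11010. This is the CRC / FCS.

11010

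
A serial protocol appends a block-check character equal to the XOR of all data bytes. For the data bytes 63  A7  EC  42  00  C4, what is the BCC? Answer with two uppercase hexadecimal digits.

XOR the bytes together:
  start with 0x63
  0x63 ⊕ 0xA7 = 0xC4
  0xC4 ⊕ 0xEC = 0x28
  0x28 ⊕ 0x42 = 0x6A
  0x6A ⊕ 0x00 = 0x6A
  0x6A ⊕ 0xC4 = 0xAE

AE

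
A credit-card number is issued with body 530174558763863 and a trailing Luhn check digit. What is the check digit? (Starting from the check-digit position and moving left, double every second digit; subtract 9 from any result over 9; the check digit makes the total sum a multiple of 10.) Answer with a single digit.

1

Partial digits right→left: 3 6 8 3 6 7 8 5 5 4 7 1 0 3 5
Double every second digit counting from the check-digit position (so the 1st, 3rd, 5th, ... of the partial from the right).
  doubled (with −9 where >9): 6 7 3 7 1 5 0 1 → sum 30
  kept as-is: 6 3 7 5 4 1 3 → sum 29
Total = 30 + 29 = 59.
Check digit = (10 − (59 mod 10)) mod 10 = 1.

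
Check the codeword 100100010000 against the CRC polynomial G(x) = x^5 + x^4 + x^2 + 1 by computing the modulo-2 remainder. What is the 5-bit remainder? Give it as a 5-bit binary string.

Modulo-2 division of 100100010000 by 110101:
  pos 0: 100100 XOR 110101 = 010001
  pos 1: 100010 XOR 110101 = 010111
  pos 2: 101111 XOR 110101 = 011010
  pos 3: 110100 XOR 110101 = 000001
Remainder = 01000 (nonzero — an error is detected).

01000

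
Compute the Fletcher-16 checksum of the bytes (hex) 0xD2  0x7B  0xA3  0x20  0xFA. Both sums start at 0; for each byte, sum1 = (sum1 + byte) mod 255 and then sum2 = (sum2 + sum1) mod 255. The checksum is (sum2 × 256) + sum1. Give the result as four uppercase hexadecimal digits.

Running sums (mod 255):
  after byte 0 (0xD2): sum1=210, sum2=210
  after byte 1 (0x7B): sum1=78, sum2=33
  after byte 2 (0xA3): sum1=241, sum2=19
  after byte 3 (0x20): sum1=18, sum2=37
  after byte 4 (0xFA): sum1=13, sum2=50
Checksum = sum2·256 + sum1 = 50·256 + 13 = 12813 = 0x320D.

320D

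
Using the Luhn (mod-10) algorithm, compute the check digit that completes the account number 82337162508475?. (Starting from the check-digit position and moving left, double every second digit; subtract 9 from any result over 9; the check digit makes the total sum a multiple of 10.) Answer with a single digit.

1

Partial digits right→left: 5 7 4 8 0 5 2 6 1 7 3 3 2 8
Double every second digit counting from the check-digit position (so the 1st, 3rd, 5th, ... of the partial from the right).
  doubled (with −9 where >9): 1 8 0 4 2 6 4 → sum 25
  kept as-is: 7 8 5 6 7 3 8 → sum 44
Total = 25 + 44 = 69.
Check digit = (10 − (69 mod 10)) mod 10 = 1.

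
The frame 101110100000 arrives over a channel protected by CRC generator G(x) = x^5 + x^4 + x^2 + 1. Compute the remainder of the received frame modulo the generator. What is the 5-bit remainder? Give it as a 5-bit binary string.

Modulo-2 division of 101110100000 by 110101:
  pos 0: 101110 XOR 110101 = 011011
  pos 1: 110111 XOR 110101 = 000010
  pos 5: 100000 XOR 110101 = 010101
  pos 6: 101010 XOR 110101 = 011111
Remainder = 11111 (nonzero — an error is detected).

11111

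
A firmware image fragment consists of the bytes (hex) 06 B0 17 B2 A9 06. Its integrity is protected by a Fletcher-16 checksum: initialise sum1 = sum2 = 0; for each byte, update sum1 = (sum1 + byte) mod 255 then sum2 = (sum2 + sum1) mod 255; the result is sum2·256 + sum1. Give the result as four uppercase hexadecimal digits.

Running sums (mod 255):
  after byte 0 (06): sum1=6, sum2=6
  after byte 1 (B0): sum1=182, sum2=188
  after byte 2 (17): sum1=205, sum2=138
  after byte 3 (B2): sum1=128, sum2=11
  after byte 4 (A9): sum1=42, sum2=53
  after byte 5 (06): sum1=48, sum2=101
Checksum = sum2·256 + sum1 = 101·256 + 48 = 25904 = 0x6530.

6530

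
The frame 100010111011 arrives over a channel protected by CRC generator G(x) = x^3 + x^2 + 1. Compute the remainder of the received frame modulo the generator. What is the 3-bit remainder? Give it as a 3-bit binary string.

Modulo-2 division of 100010111011 by 1101:
  pos 0: 1000 XOR 1101 = 0101
  pos 1: 1011 XOR 1101 = 0110
  pos 2: 1100 XOR 1101 = 0001
  pos 5: 1111 XOR 1101 = 0010
  pos 7: 1001 XOR 1101 = 0100
  pos 8: 1001 XOR 1101 = 0100
Remainder = 100 (nonzero — an error is detected).

100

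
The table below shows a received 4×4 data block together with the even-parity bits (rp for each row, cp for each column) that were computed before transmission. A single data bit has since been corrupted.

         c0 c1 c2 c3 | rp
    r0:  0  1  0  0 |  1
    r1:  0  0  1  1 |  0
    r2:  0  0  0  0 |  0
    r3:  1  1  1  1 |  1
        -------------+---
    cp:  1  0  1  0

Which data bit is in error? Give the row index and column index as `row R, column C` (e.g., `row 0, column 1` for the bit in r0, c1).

Recompute each row's even parity and compare to rp:
  r0: data parity 1, sent rp 1 → ok
  r1: data parity 0, sent rp 0 → ok
  r2: data parity 0, sent rp 0 → ok
  r3: data parity 0, sent rp 1 → mismatch
Recompute each column's even parity and compare to cp:
  c0: data parity 1, sent cp 1 → ok
  c1: data parity 0, sent cp 0 → ok
  c2: data parity 0, sent cp 1 → mismatch
  c3: data parity 0, sent cp 0 → ok
Exactly one row (r3) and one column (c2) fail → the flipped bit is at their intersection.

row 3, column 2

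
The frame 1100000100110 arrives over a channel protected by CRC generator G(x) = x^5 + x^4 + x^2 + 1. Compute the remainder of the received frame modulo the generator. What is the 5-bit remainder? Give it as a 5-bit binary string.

00001

Modulo-2 division of 1100000100110 by 110101:
  pos 0: 110000 XOR 110101 = 000101
  pos 3: 101010 XOR 110101 = 011111
  pos 4: 111110 XOR 110101 = 001011
  pos 6: 101111 XOR 110101 = 011010
  pos 7: 110100 XOR 110101 = 000001
Remainder = 00001 (nonzero — an error is detected).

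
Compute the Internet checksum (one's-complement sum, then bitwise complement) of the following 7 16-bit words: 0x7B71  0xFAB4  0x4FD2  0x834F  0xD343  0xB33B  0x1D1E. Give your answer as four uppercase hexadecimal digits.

131A

One's-complement addition (fold any carry out of bit 15 back into bit 0):
  0x7B71 + 0xFAB4 = 0x17625 → wrap carry → 0x7626
  0x7626 + 0x4FD2 = 0x0C5F8
  0xC5F8 + 0x834F = 0x14947 → wrap carry → 0x4948
  0x4948 + 0xD343 = 0x11C8B → wrap carry → 0x1C8C
  0x1C8C + 0xB33B = 0x0CFC7
  0xCFC7 + 0x1D1E = 0x0ECE5
One's-complement sum = 0xECE5.
Checksum = ~0xECE5 & 0xFFFF = 0x131A.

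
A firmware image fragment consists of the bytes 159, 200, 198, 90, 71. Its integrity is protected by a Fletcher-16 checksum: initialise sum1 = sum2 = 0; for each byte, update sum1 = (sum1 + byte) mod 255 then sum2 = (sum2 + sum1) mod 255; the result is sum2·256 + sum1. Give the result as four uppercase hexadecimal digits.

Running sums (mod 255):
  after byte 0 (159): sum1=159, sum2=159
  after byte 1 (200): sum1=104, sum2=8
  after byte 2 (198): sum1=47, sum2=55
  after byte 3 (90): sum1=137, sum2=192
  after byte 4 (71): sum1=208, sum2=145
Checksum = sum2·256 + sum1 = 145·256 + 208 = 37328 = 0x91D0.

91D0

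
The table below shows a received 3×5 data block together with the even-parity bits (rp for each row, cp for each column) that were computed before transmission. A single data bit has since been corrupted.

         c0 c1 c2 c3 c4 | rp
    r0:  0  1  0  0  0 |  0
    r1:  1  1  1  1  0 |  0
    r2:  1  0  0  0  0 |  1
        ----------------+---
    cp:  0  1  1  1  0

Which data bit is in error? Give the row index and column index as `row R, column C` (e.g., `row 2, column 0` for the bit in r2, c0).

Recompute each row's even parity and compare to rp:
  r0: data parity 1, sent rp 0 → mismatch
  r1: data parity 0, sent rp 0 → ok
  r2: data parity 1, sent rp 1 → ok
Recompute each column's even parity and compare to cp:
  c0: data parity 0, sent cp 0 → ok
  c1: data parity 0, sent cp 1 → mismatch
  c2: data parity 1, sent cp 1 → ok
  c3: data parity 1, sent cp 1 → ok
  c4: data parity 0, sent cp 0 → ok
Exactly one row (r0) and one column (c1) fail → the flipped bit is at their intersection.

row 0, column 1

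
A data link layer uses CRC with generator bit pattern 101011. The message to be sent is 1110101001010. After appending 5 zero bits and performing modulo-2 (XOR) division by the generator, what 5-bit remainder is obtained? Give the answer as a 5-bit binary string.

Append 5 zeros: 111010100101000000. Divide by 101011 (XOR where the leading bit is 1):
  pos 0: 111010 XOR 101011 = 010001
  pos 1: 100011 XOR 101011 = 001000
  pos 3: 100000 XOR 101011 = 001011
  pos 5: 101110 XOR 101011 = 000101
  pos 8: 101100 XOR 101011 = 000111
  pos 11: 111000 XOR 101011 = 010011
  pos 12: 100110 XOR 101011 = 001101
Remainder (last 5 bits) = 01101. This is the CRC / FCS.

01101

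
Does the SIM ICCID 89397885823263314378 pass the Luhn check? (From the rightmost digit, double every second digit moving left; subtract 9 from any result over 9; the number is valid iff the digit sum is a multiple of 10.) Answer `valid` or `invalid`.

From the right, keep odd positions and double even positions (subtract 9 from any doubled value over 9):
  doubled (positions 2,4,...): 5 8 6 3 6 7 7 5 6 7 → sum 60
  kept (positions 1,3,...): 8 3 1 3 2 2 5 8 9 9 → sum 50
Total = 110.
110 mod 10 = 0, so the number is valid.

valid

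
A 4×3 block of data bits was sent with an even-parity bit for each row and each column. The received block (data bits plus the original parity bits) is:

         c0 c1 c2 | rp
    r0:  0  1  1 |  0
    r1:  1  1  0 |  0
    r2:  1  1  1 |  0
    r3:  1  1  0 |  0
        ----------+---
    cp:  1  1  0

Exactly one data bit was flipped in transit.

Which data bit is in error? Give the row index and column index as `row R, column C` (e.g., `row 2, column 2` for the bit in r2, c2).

row 2, column 1

Recompute each row's even parity and compare to rp:
  r0: data parity 0, sent rp 0 → ok
  r1: data parity 0, sent rp 0 → ok
  r2: data parity 1, sent rp 0 → mismatch
  r3: data parity 0, sent rp 0 → ok
Recompute each column's even parity and compare to cp:
  c0: data parity 1, sent cp 1 → ok
  c1: data parity 0, sent cp 1 → mismatch
  c2: data parity 0, sent cp 0 → ok
Exactly one row (r2) and one column (c1) fail → the flipped bit is at their intersection.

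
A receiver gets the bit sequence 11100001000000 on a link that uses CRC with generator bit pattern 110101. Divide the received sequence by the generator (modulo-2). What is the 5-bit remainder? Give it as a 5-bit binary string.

Modulo-2 division of 11100001000000 by 110101:
  pos 0: 111000 XOR 110101 = 001101
  pos 2: 110101 XOR 110101 = 000000
Remainder = 00000 (zero — the frame passes the CRC check).

00000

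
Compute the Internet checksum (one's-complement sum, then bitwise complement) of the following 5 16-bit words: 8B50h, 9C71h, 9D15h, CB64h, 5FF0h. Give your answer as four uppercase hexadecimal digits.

One's-complement addition (fold any carry out of bit 15 back into bit 0):
  0x8B50 + 0x9C71 = 0x127C1 → wrap carry → 0x27C2
  0x27C2 + 0x9D15 = 0x0C4D7
  0xC4D7 + 0xCB64 = 0x1903B → wrap carry → 0x903C
  0x903C + 0x5FF0 = 0x0F02C
One's-complement sum = 0xF02C.
Checksum = ~0xF02C & 0xFFFF = 0x0FD3.

0FD3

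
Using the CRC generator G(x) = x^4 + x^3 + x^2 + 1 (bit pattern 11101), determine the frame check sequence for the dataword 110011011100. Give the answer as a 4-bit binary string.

Append 4 zeros: 1100110111000000. Divide by 11101 (XOR where the leading bit is 1):
  pos 0: 11001 XOR 11101 = 00100
  pos 2: 10010 XOR 11101 = 01111
  pos 3: 11111 XOR 11101 = 00010
  pos 6: 10110 XOR 11101 = 01011
  pos 7: 10110 XOR 11101 = 01011
  pos 8: 10110 XOR 11101 = 01011
  pos 9: 10110 XOR 11101 = 01011
  pos 10: 10110 XOR 11101 = 01011
  pos 11: 10110 XOR 11101 = 01011
Remainder (last 4 bits) = 1011. This is the CRC / FCS.

1011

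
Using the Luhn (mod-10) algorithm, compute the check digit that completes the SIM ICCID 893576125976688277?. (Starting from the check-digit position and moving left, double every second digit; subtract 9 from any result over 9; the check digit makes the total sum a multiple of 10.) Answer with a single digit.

3

Partial digits right→left: 7 7 2 8 8 6 6 7 9 5 2 1 6 7 5 3 9 8
Double every second digit counting from the check-digit position (so the 1st, 3rd, 5th, ... of the partial from the right).
  doubled (with −9 where >9): 5 4 7 3 9 4 3 1 9 → sum 45
  kept as-is: 7 8 6 7 5 1 7 3 8 → sum 52
Total = 45 + 52 = 97.
Check digit = (10 − (97 mod 10)) mod 10 = 3.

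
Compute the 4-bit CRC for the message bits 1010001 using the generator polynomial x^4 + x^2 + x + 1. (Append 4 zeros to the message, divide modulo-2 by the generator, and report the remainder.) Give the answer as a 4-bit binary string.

Append 4 zeros: 10100010000. Divide by 10111 (XOR where the leading bit is 1):
  pos 0: 10100 XOR 10111 = 00011
  pos 3: 11010 XOR 10111 = 01101
  pos 4: 11010 XOR 10111 = 01101
  pos 5: 11010 XOR 10111 = 01101
  pos 6: 11010 XOR 10111 = 01101
Remainder (last 4 bits) = 1101. This is the CRC / FCS.

1101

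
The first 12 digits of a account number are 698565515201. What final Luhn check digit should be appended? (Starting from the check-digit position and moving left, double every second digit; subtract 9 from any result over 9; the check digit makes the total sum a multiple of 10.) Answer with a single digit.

Partial digits right→left: 1 0 2 5 1 5 5 6 5 8 9 6
Double every second digit counting from the check-digit position (so the 1st, 3rd, 5th, ... of the partial from the right).
  doubled (with −9 where >9): 2 4 2 1 1 9 → sum 19
  kept as-is: 0 5 5 6 8 6 → sum 30
Total = 19 + 30 = 49.
Check digit = (10 − (49 mod 10)) mod 10 = 1.

1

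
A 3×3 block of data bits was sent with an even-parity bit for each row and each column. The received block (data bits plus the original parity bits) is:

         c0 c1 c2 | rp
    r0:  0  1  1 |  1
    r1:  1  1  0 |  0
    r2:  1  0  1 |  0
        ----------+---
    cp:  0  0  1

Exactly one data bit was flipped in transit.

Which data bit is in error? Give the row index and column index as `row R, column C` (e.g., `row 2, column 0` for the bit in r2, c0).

Recompute each row's even parity and compare to rp:
  r0: data parity 0, sent rp 1 → mismatch
  r1: data parity 0, sent rp 0 → ok
  r2: data parity 0, sent rp 0 → ok
Recompute each column's even parity and compare to cp:
  c0: data parity 0, sent cp 0 → ok
  c1: data parity 0, sent cp 0 → ok
  c2: data parity 0, sent cp 1 → mismatch
Exactly one row (r0) and one column (c2) fail → the flipped bit is at their intersection.

row 0, column 2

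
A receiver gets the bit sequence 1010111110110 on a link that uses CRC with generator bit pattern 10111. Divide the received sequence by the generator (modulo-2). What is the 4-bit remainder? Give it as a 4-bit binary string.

Modulo-2 division of 1010111110110 by 10111:
  pos 0: 10101 XOR 10111 = 00010
  pos 3: 10111 XOR 10111 = 00000
  pos 8: 10110 XOR 10111 = 00001
Remainder = 0001 (nonzero — an error is detected).

0001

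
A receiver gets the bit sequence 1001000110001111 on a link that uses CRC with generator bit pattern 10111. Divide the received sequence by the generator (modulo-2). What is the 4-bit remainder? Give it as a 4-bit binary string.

Modulo-2 division of 1001000110001111 by 10111:
  pos 0: 10010 XOR 10111 = 00101
  pos 2: 10100 XOR 10111 = 00011
  pos 5: 11110 XOR 10111 = 01001
  pos 6: 10010 XOR 10111 = 00101
  pos 8: 10101 XOR 10111 = 00010
  pos 11: 10111 XOR 10111 = 00000
Remainder = 0000 (zero — the frame passes the CRC check).

0000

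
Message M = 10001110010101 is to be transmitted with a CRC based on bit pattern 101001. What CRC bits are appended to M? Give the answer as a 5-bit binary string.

Append 5 zeros: 1000111001010100000. Divide by 101001 (XOR where the leading bit is 1):
  pos 0: 100011 XOR 101001 = 001010
  pos 2: 101010 XOR 101001 = 000011
  pos 6: 110101 XOR 101001 = 011100
  pos 7: 111000 XOR 101001 = 010001
  pos 8: 100011 XOR 101001 = 001010
  pos 10: 101000 XOR 101001 = 000001
Remainder (last 5 bits) = 01000. This is the CRC / FCS.

01000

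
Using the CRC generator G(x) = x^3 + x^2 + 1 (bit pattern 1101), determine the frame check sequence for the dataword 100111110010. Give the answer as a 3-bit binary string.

Append 3 zeros: 100111110010000. Divide by 1101 (XOR where the leading bit is 1):
  pos 0: 1001 XOR 1101 = 0100
  pos 1: 1001 XOR 1101 = 0100
  pos 2: 1001 XOR 1101 = 0100
  pos 3: 1001 XOR 1101 = 0100
  pos 4: 1001 XOR 1101 = 0100
  pos 5: 1000 XOR 1101 = 0101
  pos 6: 1010 XOR 1101 = 0111
  pos 7: 1111 XOR 1101 = 0010
  pos 9: 1000 XOR 1101 = 0101
  pos 10: 1010 XOR 1101 = 0111
  pos 11: 1110 XOR 1101 = 0011
Remainder (last 3 bits) = 011. This is the CRC / FCS.

011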